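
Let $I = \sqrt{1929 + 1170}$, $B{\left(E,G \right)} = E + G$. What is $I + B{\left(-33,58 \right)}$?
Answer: $25 + \sqrt{3099} \approx 80.669$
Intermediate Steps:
$I = \sqrt{3099} \approx 55.669$
$I + B{\left(-33,58 \right)} = \sqrt{3099} + \left(-33 + 58\right) = \sqrt{3099} + 25 = 25 + \sqrt{3099}$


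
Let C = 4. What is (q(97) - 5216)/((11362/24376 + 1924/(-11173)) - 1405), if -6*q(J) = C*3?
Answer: 710569102232/191287992119 ≈ 3.7147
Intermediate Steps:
q(J) = -2 (q(J) = -2*3/3 = -⅙*12 = -2)
(q(97) - 5216)/((11362/24376 + 1924/(-11173)) - 1405) = (-2 - 5216)/((11362/24376 + 1924/(-11173)) - 1405) = -5218/((11362*(1/24376) + 1924*(-1/11173)) - 1405) = -5218/((5681/12188 - 1924/11173) - 1405) = -5218/(40024101/136176524 - 1405) = -5218/(-191287992119/136176524) = -5218*(-136176524/191287992119) = 710569102232/191287992119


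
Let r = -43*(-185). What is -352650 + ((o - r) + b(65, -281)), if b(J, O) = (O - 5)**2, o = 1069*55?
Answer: -220014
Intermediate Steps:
r = 7955
o = 58795
b(J, O) = (-5 + O)**2
-352650 + ((o - r) + b(65, -281)) = -352650 + ((58795 - 1*7955) + (-5 - 281)**2) = -352650 + ((58795 - 7955) + (-286)**2) = -352650 + (50840 + 81796) = -352650 + 132636 = -220014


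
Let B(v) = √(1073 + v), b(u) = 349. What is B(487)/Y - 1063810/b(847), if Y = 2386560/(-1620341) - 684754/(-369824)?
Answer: -1063810/349 + 85605855712*√390/16209129691 ≈ -2943.9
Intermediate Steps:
Y = 16209129691/42802927856 (Y = 2386560*(-1/1620341) - 684754*(-1/369824) = -2386560/1620341 + 48911/26416 = 16209129691/42802927856 ≈ 0.37869)
B(487)/Y - 1063810/b(847) = √(1073 + 487)/(16209129691/42802927856) - 1063810/349 = √1560*(42802927856/16209129691) - 1063810*1/349 = (2*√390)*(42802927856/16209129691) - 1063810/349 = 85605855712*√390/16209129691 - 1063810/349 = -1063810/349 + 85605855712*√390/16209129691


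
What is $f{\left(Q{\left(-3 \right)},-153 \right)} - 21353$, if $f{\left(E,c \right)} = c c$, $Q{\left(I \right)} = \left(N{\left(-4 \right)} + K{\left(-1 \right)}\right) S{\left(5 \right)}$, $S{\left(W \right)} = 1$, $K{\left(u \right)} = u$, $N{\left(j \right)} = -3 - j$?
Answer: $2056$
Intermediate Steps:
$Q{\left(I \right)} = 0$ ($Q{\left(I \right)} = \left(\left(-3 - -4\right) - 1\right) 1 = \left(\left(-3 + 4\right) - 1\right) 1 = \left(1 - 1\right) 1 = 0 \cdot 1 = 0$)
$f{\left(E,c \right)} = c^{2}$
$f{\left(Q{\left(-3 \right)},-153 \right)} - 21353 = \left(-153\right)^{2} - 21353 = 23409 - 21353 = 2056$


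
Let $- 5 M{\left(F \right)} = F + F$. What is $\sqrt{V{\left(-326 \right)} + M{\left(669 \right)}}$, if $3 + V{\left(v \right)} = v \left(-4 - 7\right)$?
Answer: $\frac{11 \sqrt{685}}{5} \approx 57.58$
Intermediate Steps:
$V{\left(v \right)} = -3 - 11 v$ ($V{\left(v \right)} = -3 + v \left(-4 - 7\right) = -3 + v \left(-11\right) = -3 - 11 v$)
$M{\left(F \right)} = - \frac{2 F}{5}$ ($M{\left(F \right)} = - \frac{F + F}{5} = - \frac{2 F}{5}$)
$\sqrt{V{\left(-326 \right)} + M{\left(669 \right)}} = \sqrt{\left(-3 - -3586\right) - \frac{1338}{5}} = \sqrt{\left(-3 + 3586\right) - \frac{1338}{5}} = \sqrt{3583 - \frac{1338}{5}} = \sqrt{\frac{16577}{5}} = \frac{11 \sqrt{685}}{5}$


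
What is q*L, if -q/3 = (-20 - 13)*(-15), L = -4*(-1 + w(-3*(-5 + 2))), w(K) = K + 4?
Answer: 71280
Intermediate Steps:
w(K) = 4 + K
L = -48 (L = -4*(-1 + (4 - 3*(-5 + 2))) = -4*(-1 + (4 - 3*(-3))) = -4*(-1 + (4 + 9)) = -4*(-1 + 13) = -4*12 = -48)
q = -1485 (q = -3*(-20 - 13)*(-15) = -(-99)*(-15) = -3*495 = -1485)
q*L = -1485*(-48) = 71280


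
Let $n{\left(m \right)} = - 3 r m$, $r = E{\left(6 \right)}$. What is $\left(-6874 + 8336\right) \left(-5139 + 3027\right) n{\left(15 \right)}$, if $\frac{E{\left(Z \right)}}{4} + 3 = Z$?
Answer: $1667381760$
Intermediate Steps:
$E{\left(Z \right)} = -12 + 4 Z$
$r = 12$ ($r = -12 + 4 \cdot 6 = -12 + 24 = 12$)
$n{\left(m \right)} = - 36 m$ ($n{\left(m \right)} = \left(-3\right) 12 m = - 36 m$)
$\left(-6874 + 8336\right) \left(-5139 + 3027\right) n{\left(15 \right)} = \left(-6874 + 8336\right) \left(-5139 + 3027\right) \left(\left(-36\right) 15\right) = 1462 \left(-2112\right) \left(-540\right) = \left(-3087744\right) \left(-540\right) = 1667381760$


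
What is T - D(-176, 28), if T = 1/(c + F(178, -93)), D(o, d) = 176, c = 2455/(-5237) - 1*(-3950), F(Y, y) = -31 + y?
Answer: -3526032795/20034307 ≈ -176.00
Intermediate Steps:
c = 20683695/5237 (c = 2455*(-1/5237) + 3950 = -2455/5237 + 3950 = 20683695/5237 ≈ 3949.5)
T = 5237/20034307 (T = 1/(20683695/5237 + (-31 - 93)) = 1/(20683695/5237 - 124) = 1/(20034307/5237) = 5237/20034307 ≈ 0.00026140)
T - D(-176, 28) = 5237/20034307 - 1*176 = 5237/20034307 - 176 = -3526032795/20034307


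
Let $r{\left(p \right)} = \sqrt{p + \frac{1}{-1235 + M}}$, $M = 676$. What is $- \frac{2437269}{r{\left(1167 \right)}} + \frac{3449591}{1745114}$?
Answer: $\frac{3449591}{1745114} - \frac{2437269 \sqrt{5697887}}{81544} \approx -71344.0$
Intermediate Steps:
$r{\left(p \right)} = \sqrt{- \frac{1}{559} + p}$ ($r{\left(p \right)} = \sqrt{p + \frac{1}{-1235 + 676}} = \sqrt{p + \frac{1}{-559}} = \sqrt{p - \frac{1}{559}} = \sqrt{- \frac{1}{559} + p}$)
$- \frac{2437269}{r{\left(1167 \right)}} + \frac{3449591}{1745114} = - \frac{2437269}{\frac{1}{559} \sqrt{-559 + 312481 \cdot 1167}} + \frac{3449591}{1745114} = - \frac{2437269}{\frac{1}{559} \sqrt{-559 + 364665327}} + 3449591 \cdot \frac{1}{1745114} = - \frac{2437269}{\frac{1}{559} \sqrt{364664768}} + \frac{3449591}{1745114} = - \frac{2437269}{\frac{1}{559} \cdot 8 \sqrt{5697887}} + \frac{3449591}{1745114} = - \frac{2437269}{\frac{8}{559} \sqrt{5697887}} + \frac{3449591}{1745114} = - 2437269 \frac{\sqrt{5697887}}{81544} + \frac{3449591}{1745114} = - \frac{2437269 \sqrt{5697887}}{81544} + \frac{3449591}{1745114} = \frac{3449591}{1745114} - \frac{2437269 \sqrt{5697887}}{81544}$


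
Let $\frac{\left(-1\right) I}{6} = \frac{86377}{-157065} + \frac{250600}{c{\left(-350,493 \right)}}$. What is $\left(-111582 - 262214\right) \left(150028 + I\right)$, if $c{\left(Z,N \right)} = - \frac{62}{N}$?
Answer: $- \frac{7344427024900427144}{1623005} \approx -4.5252 \cdot 10^{12}$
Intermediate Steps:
$I = \frac{19404726432374}{1623005}$ ($I = - 6 \left(\frac{86377}{-157065} + \frac{250600}{\left(-62\right) \frac{1}{493}}\right) = - 6 \left(86377 \left(- \frac{1}{157065}\right) + \frac{250600}{\left(-62\right) \frac{1}{493}}\right) = - 6 \left(- \frac{86377}{157065} + \frac{250600}{- \frac{62}{493}}\right) = - 6 \left(- \frac{86377}{157065} + 250600 \left(- \frac{493}{62}\right)\right) = - 6 \left(- \frac{86377}{157065} - \frac{61772900}{31}\right) = \left(-6\right) \left(- \frac{9702363216187}{4869015}\right) = \frac{19404726432374}{1623005} \approx 1.1956 \cdot 10^{7}$)
$\left(-111582 - 262214\right) \left(150028 + I\right) = \left(-111582 - 262214\right) \left(150028 + \frac{19404726432374}{1623005}\right) = \left(-373796\right) \frac{19648222626514}{1623005} = - \frac{7344427024900427144}{1623005}$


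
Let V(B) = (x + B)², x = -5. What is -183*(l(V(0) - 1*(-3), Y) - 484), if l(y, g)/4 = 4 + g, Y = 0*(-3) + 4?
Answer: 82716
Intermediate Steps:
Y = 4 (Y = 0 + 4 = 4)
V(B) = (-5 + B)²
l(y, g) = 16 + 4*g (l(y, g) = 4*(4 + g) = 16 + 4*g)
-183*(l(V(0) - 1*(-3), Y) - 484) = -183*((16 + 4*4) - 484) = -183*((16 + 16) - 484) = -183*(32 - 484) = -183*(-452) = 82716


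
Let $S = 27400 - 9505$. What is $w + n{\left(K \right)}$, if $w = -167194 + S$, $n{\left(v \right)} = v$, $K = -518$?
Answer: $-149817$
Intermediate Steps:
$S = 17895$ ($S = 27400 - 9505 = 17895$)
$w = -149299$ ($w = -167194 + 17895 = -149299$)
$w + n{\left(K \right)} = -149299 - 518 = -149817$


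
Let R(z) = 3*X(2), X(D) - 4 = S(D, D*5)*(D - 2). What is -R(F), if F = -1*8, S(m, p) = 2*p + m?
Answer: -12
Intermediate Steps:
S(m, p) = m + 2*p
F = -8
X(D) = 4 + 11*D*(-2 + D) (X(D) = 4 + (D + 2*(D*5))*(D - 2) = 4 + (D + 2*(5*D))*(-2 + D) = 4 + (D + 10*D)*(-2 + D) = 4 + (11*D)*(-2 + D) = 4 + 11*D*(-2 + D))
R(z) = 12 (R(z) = 3*(4 - 22*2 + 11*2²) = 3*(4 - 44 + 11*4) = 3*(4 - 44 + 44) = 3*4 = 12)
-R(F) = -1*12 = -12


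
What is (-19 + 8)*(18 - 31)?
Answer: 143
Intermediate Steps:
(-19 + 8)*(18 - 31) = -11*(-13) = 143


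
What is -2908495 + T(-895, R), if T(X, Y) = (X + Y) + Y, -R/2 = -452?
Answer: -2907582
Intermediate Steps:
R = 904 (R = -2*(-452) = 904)
T(X, Y) = X + 2*Y
-2908495 + T(-895, R) = -2908495 + (-895 + 2*904) = -2908495 + (-895 + 1808) = -2908495 + 913 = -2907582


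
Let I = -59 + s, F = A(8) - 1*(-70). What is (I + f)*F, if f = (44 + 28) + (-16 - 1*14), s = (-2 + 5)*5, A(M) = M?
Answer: -156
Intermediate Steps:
s = 15 (s = 3*5 = 15)
F = 78 (F = 8 - 1*(-70) = 8 + 70 = 78)
f = 42 (f = 72 + (-16 - 14) = 72 - 30 = 42)
I = -44 (I = -59 + 15 = -44)
(I + f)*F = (-44 + 42)*78 = -2*78 = -156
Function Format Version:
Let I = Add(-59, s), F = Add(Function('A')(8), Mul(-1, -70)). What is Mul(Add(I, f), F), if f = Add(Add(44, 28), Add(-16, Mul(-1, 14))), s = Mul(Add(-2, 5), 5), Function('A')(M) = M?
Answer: -156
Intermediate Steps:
s = 15 (s = Mul(3, 5) = 15)
F = 78 (F = Add(8, Mul(-1, -70)) = Add(8, 70) = 78)
f = 42 (f = Add(72, Add(-16, -14)) = Add(72, -30) = 42)
I = -44 (I = Add(-59, 15) = -44)
Mul(Add(I, f), F) = Mul(Add(-44, 42), 78) = Mul(-2, 78) = -156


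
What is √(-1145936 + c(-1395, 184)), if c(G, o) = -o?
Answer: 2*I*√286530 ≈ 1070.6*I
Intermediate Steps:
√(-1145936 + c(-1395, 184)) = √(-1145936 - 1*184) = √(-1145936 - 184) = √(-1146120) = 2*I*√286530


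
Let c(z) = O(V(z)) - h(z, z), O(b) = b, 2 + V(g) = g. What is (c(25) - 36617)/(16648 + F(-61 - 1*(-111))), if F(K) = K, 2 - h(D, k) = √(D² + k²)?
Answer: -18298/8349 + 25*√2/16698 ≈ -2.1895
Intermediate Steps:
h(D, k) = 2 - √(D² + k²)
V(g) = -2 + g
c(z) = -4 + z + √2*√(z²) (c(z) = (-2 + z) - (2 - √(z² + z²)) = (-2 + z) - (2 - √(2*z²)) = (-2 + z) - (2 - √2*√(z²)) = (-2 + z) + (-2 + √2*√(z²)) = -4 + z + √2*√(z²))
(c(25) - 36617)/(16648 + F(-61 - 1*(-111))) = ((-4 + 25 + √2*√(25²)) - 36617)/(16648 + (-61 - 1*(-111))) = ((-4 + 25 + √2*√625) - 36617)/(16648 + (-61 + 111)) = ((-4 + 25 + √2*25) - 36617)/(16648 + 50) = ((-4 + 25 + 25*√2) - 36617)/16698 = ((21 + 25*√2) - 36617)*(1/16698) = (-36596 + 25*√2)*(1/16698) = -18298/8349 + 25*√2/16698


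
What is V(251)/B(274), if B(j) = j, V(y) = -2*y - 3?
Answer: -505/274 ≈ -1.8431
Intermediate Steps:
V(y) = -3 - 2*y
V(251)/B(274) = (-3 - 2*251)/274 = (-3 - 502)*(1/274) = -505*1/274 = -505/274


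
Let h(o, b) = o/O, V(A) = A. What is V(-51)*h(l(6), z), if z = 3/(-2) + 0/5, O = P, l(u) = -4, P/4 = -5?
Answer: -51/5 ≈ -10.200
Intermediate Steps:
P = -20 (P = 4*(-5) = -20)
O = -20
z = -3/2 (z = 3*(-½) + 0*(⅕) = -3/2 + 0 = -3/2 ≈ -1.5000)
h(o, b) = -o/20 (h(o, b) = o/(-20) = o*(-1/20) = -o/20)
V(-51)*h(l(6), z) = -(-51)*(-4)/20 = -51*⅕ = -51/5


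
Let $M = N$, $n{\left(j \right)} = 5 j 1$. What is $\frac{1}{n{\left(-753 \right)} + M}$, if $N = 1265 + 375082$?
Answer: $\frac{1}{372582} \approx 2.684 \cdot 10^{-6}$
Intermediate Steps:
$n{\left(j \right)} = 5 j$
$N = 376347$
$M = 376347$
$\frac{1}{n{\left(-753 \right)} + M} = \frac{1}{5 \left(-753\right) + 376347} = \frac{1}{-3765 + 376347} = \frac{1}{372582}$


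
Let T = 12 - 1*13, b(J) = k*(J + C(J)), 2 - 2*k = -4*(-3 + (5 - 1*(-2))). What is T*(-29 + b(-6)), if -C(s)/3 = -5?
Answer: -52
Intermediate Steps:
C(s) = 15 (C(s) = -3*(-5) = 15)
k = 9 (k = 1 - (-2)*(-3 + (5 - 1*(-2))) = 1 - (-2)*(-3 + (5 + 2)) = 1 - (-2)*(-3 + 7) = 1 - (-2)*4 = 1 - ½*(-16) = 1 + 8 = 9)
b(J) = 135 + 9*J (b(J) = 9*(J + 15) = 9*(15 + J) = 135 + 9*J)
T = -1 (T = 12 - 13 = -1)
T*(-29 + b(-6)) = -(-29 + (135 + 9*(-6))) = -(-29 + (135 - 54)) = -(-29 + 81) = -1*52 = -52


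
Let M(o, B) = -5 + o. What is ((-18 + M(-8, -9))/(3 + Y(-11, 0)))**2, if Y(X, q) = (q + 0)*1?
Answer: 961/9 ≈ 106.78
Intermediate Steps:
Y(X, q) = q (Y(X, q) = q*1 = q)
((-18 + M(-8, -9))/(3 + Y(-11, 0)))**2 = ((-18 + (-5 - 8))/(3 + 0))**2 = ((-18 - 13)/3)**2 = (-31*1/3)**2 = (-31/3)**2 = 961/9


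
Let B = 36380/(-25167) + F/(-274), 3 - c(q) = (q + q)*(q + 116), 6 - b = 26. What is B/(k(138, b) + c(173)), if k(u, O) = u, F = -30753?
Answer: -763992631/688562123574 ≈ -0.0011095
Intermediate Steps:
b = -20 (b = 6 - 1*26 = 6 - 26 = -20)
c(q) = 3 - 2*q*(116 + q) (c(q) = 3 - (q + q)*(q + 116) = 3 - 2*q*(116 + q))
B = 763992631/6895758 (B = 36380/(-25167) - 30753/(-274) = 36380*(-1/25167) - 30753*(-1/274) = -36380/25167 + 30753/274 = 763992631/6895758 ≈ 110.79)
B/(k(138, b) + c(173)) = 763992631/(6895758*(138 + (3 - 232*173 - 2*173²))) = 763992631/(6895758*(138 + (3 - 40136 - 2*29929))) = 763992631/(6895758*(138 + (3 - 40136 - 59858))) = 763992631/(6895758*(138 - 99991)) = (763992631/6895758)/(-99853) = (763992631/6895758)*(-1/99853) = -763992631/688562123574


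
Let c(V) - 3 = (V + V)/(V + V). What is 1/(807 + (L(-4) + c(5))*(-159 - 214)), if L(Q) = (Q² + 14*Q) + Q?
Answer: 1/15727 ≈ 6.3585e-5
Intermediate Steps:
L(Q) = Q² + 15*Q
c(V) = 4 (c(V) = 3 + (V + V)/(V + V) = 3 + (2*V)/((2*V)) = 3 + (2*V)*(1/(2*V)) = 3 + 1 = 4)
1/(807 + (L(-4) + c(5))*(-159 - 214)) = 1/(807 + (-4*(15 - 4) + 4)*(-159 - 214)) = 1/(807 + (-4*11 + 4)*(-373)) = 1/(807 + (-44 + 4)*(-373)) = 1/(807 - 40*(-373)) = 1/(807 + 14920) = 1/15727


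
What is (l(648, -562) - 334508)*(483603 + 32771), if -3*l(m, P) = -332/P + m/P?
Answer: -145612348668164/843 ≈ -1.7273e+11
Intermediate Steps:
l(m, P) = 332/(3*P) - m/(3*P) (l(m, P) = -(-332/P + m/P)/3 = 332/(3*P) - m/(3*P))
(l(648, -562) - 334508)*(483603 + 32771) = ((⅓)*(332 - 1*648)/(-562) - 334508)*(483603 + 32771) = ((⅓)*(-1/562)*(332 - 648) - 334508)*516374 = ((⅓)*(-1/562)*(-316) - 334508)*516374 = (158/843 - 334508)*516374 = -281990086/843*516374 = -145612348668164/843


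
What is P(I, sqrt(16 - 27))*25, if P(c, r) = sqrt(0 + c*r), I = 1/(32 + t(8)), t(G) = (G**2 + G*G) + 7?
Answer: 25*11**(1/4)*sqrt(167)*sqrt(I)/167 ≈ 2.4912 + 2.4912*I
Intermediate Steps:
t(G) = 7 + 2*G**2 (t(G) = (G**2 + G**2) + 7 = 2*G**2 + 7 = 7 + 2*G**2)
I = 1/167 (I = 1/(32 + (7 + 2*8**2)) = 1/(32 + (7 + 2*64)) = 1/(32 + (7 + 128)) = 1/(32 + 135) = 1/167 ≈ 0.0059880)
P(c, r) = sqrt(c*r)
P(I, sqrt(16 - 27))*25 = sqrt(sqrt(16 - 27)/167)*25 = sqrt(sqrt(-11)/167)*25 = sqrt((I*sqrt(11))/167)*25 = sqrt(I*sqrt(11)/167)*25 = (11**(1/4)*sqrt(167)*sqrt(I)/167)*25 = 25*11**(1/4)*sqrt(167)*sqrt(I)/167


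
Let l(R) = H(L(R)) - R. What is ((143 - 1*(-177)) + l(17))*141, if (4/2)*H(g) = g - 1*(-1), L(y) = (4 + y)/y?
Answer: 728970/17 ≈ 42881.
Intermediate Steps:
L(y) = (4 + y)/y
H(g) = 1/2 + g/2 (H(g) = (g - 1*(-1))/2 = (g + 1)/2 = (1 + g)/2 = 1/2 + g/2)
l(R) = 1/2 - R + (4 + R)/(2*R) (l(R) = (1/2 + ((4 + R)/R)/2) - R = (1/2 + (4 + R)/(2*R)) - R = 1/2 - R + (4 + R)/(2*R))
((143 - 1*(-177)) + l(17))*141 = ((143 - 1*(-177)) + (1 - 1*17 + 2/17))*141 = ((143 + 177) + (1 - 17 + 2*(1/17)))*141 = (320 + (1 - 17 + 2/17))*141 = (320 - 270/17)*141 = (5170/17)*141 = 728970/17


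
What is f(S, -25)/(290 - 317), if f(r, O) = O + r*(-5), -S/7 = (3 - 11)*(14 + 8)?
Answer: 6185/27 ≈ 229.07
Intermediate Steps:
S = 1232 (S = -7*(3 - 11)*(14 + 8) = -(-56)*22 = -7*(-176) = 1232)
f(r, O) = O - 5*r
f(S, -25)/(290 - 317) = (-25 - 5*1232)/(290 - 317) = (-25 - 6160)/(-27) = -6185*(-1/27) = 6185/27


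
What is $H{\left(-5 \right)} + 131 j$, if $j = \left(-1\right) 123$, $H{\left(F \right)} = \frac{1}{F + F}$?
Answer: $- \frac{161131}{10} \approx -16113.0$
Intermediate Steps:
$H{\left(F \right)} = \frac{1}{2 F}$
$j = -123$
$H{\left(-5 \right)} + 131 j = \frac{1}{2 \left(-5\right)} + 131 \left(-123\right) = \frac{1}{2} \left(- \frac{1}{5}\right) - 16113 = - \frac{1}{10} - 16113 = - \frac{161131}{10}$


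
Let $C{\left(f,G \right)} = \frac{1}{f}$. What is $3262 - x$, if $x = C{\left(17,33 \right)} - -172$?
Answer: $\frac{52529}{17} \approx 3089.9$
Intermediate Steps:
$x = \frac{2925}{17}$ ($x = \frac{1}{17} - -172 = \frac{1}{17} + 172 = \frac{2925}{17} \approx 172.06$)
$3262 - x = 3262 - \frac{2925}{17} = \frac{52529}{17}$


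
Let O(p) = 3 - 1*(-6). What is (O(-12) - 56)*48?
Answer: -2256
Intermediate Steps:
O(p) = 9 (O(p) = 3 + 6 = 9)
(O(-12) - 56)*48 = (9 - 56)*48 = -47*48 = -2256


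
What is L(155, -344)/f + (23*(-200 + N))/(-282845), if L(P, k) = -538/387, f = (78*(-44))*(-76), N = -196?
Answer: 459613709831/14275467732240 ≈ 0.032196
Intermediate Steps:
f = 260832 (f = -3432*(-76) = 260832)
L(P, k) = -538/387 (L(P, k) = -538*1/387 = -538/387)
L(155, -344)/f + (23*(-200 + N))/(-282845) = -538/387/260832 + (23*(-200 - 196))/(-282845) = -538/387*1/260832 + (23*(-396))*(-1/282845) = -269/50470992 - 9108*(-1/282845) = -269/50470992 + 9108/282845 = 459613709831/14275467732240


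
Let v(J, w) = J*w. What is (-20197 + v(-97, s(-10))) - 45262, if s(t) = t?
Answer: -64489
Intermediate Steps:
(-20197 + v(-97, s(-10))) - 45262 = (-20197 - 97*(-10)) - 45262 = (-20197 + 970) - 45262 = -19227 - 45262 = -64489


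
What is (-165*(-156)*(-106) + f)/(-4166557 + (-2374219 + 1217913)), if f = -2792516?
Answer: 788708/760409 ≈ 1.0372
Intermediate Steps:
(-165*(-156)*(-106) + f)/(-4166557 + (-2374219 + 1217913)) = (-165*(-156)*(-106) - 2792516)/(-4166557 + (-2374219 + 1217913)) = (25740*(-106) - 2792516)/(-4166557 - 1156306) = (-2728440 - 2792516)/(-5322863) = -5520956*(-1/5322863) = 788708/760409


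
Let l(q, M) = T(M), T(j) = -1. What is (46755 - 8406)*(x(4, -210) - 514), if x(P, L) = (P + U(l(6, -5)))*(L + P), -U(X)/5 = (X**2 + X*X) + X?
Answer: -11811492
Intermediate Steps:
l(q, M) = -1
U(X) = -10*X**2 - 5*X (U(X) = -5*((X**2 + X*X) + X) = -5*((X**2 + X**2) + X) = -5*(2*X**2 + X) = -5*(X + 2*X**2) = -10*X**2 - 5*X)
x(P, L) = (-5 + P)*(L + P) (x(P, L) = (P - 5*(-1)*(1 + 2*(-1)))*(L + P) = (P - 5*(-1)*(1 - 2))*(L + P) = (P - 5*(-1)*(-1))*(L + P) = (P - 5)*(L + P) = (-5 + P)*(L + P))
(46755 - 8406)*(x(4, -210) - 514) = (46755 - 8406)*((4**2 - 5*(-210) - 5*4 - 210*4) - 514) = 38349*((16 + 1050 - 20 - 840) - 514) = 38349*(206 - 514) = 38349*(-308) = -11811492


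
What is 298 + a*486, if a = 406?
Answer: 197614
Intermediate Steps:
298 + a*486 = 298 + 406*486 = 298 + 197316 = 197614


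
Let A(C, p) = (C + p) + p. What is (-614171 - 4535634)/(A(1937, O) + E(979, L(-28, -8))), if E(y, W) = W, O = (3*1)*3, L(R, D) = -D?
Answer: -5149805/1963 ≈ -2623.4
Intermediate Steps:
O = 9 (O = 3*3 = 9)
A(C, p) = C + 2*p
(-614171 - 4535634)/(A(1937, O) + E(979, L(-28, -8))) = (-614171 - 4535634)/((1937 + 2*9) - 1*(-8)) = -5149805/((1937 + 18) + 8) = -5149805/(1955 + 8) = -5149805/1963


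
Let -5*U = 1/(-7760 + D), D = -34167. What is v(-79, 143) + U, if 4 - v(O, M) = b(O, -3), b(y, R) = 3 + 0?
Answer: 209636/209635 ≈ 1.0000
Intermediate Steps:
b(y, R) = 3
v(O, M) = 1 (v(O, M) = 4 - 1*3 = 4 - 3 = 1)
U = 1/209635 (U = -1/(5*(-7760 - 34167)) = -⅕/(-41927) = -⅕*(-1/41927) = 1/209635 ≈ 4.7702e-6)
v(-79, 143) + U = 1 + 1/209635 = 209636/209635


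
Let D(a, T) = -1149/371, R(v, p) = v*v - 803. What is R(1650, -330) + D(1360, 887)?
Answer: 1009748438/371 ≈ 2.7217e+6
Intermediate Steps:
R(v, p) = -803 + v² (R(v, p) = v² - 803 = -803 + v²)
D(a, T) = -1149/371 (D(a, T) = -1149*1/371 = -1149/371)
R(1650, -330) + D(1360, 887) = (-803 + 1650²) - 1149/371 = (-803 + 2722500) - 1149/371 = 2721697 - 1149/371 = 1009748438/371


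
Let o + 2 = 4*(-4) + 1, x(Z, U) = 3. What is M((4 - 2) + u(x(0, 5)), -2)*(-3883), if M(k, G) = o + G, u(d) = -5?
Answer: 73777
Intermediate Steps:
o = -17 (o = -2 + (4*(-4) + 1) = -2 + (-16 + 1) = -2 - 15 = -17)
M(k, G) = -17 + G
M((4 - 2) + u(x(0, 5)), -2)*(-3883) = (-17 - 2)*(-3883) = -19*(-3883) = 73777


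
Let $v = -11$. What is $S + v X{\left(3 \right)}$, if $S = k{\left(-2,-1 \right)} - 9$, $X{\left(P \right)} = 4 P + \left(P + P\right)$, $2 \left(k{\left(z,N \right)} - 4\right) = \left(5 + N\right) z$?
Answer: $-207$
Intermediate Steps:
$k{\left(z,N \right)} = 4 + \frac{z \left(5 + N\right)}{2}$ ($k{\left(z,N \right)} = 4 + \frac{\left(5 + N\right) z}{2} = 4 + \frac{z \left(5 + N\right)}{2}$)
$X{\left(P \right)} = 6 P$ ($X{\left(P \right)} = 4 P + 2 P = 6 P$)
$S = -9$ ($S = \left(4 + \frac{5}{2} \left(-2\right) + \frac{1}{2} \left(-1\right) \left(-2\right)\right) - 9 = \left(4 - 5 + 1\right) - 9 = 0 - 9 = -9$)
$S + v X{\left(3 \right)} = -9 - 11 \cdot 6 \cdot 3 = -9 - 198 = -207$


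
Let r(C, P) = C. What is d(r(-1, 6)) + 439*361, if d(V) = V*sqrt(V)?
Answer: 158479 - I ≈ 1.5848e+5 - 1.0*I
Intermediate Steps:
d(V) = V**(3/2)
d(r(-1, 6)) + 439*361 = (-1)**(3/2) + 439*361 = -I + 158479 = 158479 - I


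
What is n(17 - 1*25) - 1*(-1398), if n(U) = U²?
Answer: 1462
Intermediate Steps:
n(17 - 1*25) - 1*(-1398) = (17 - 1*25)² - 1*(-1398) = (17 - 25)² + 1398 = (-8)² + 1398 = 64 + 1398 = 1462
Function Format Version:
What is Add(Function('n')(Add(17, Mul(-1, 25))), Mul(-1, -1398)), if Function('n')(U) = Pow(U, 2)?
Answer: 1462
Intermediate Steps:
Add(Function('n')(Add(17, Mul(-1, 25))), Mul(-1, -1398)) = Add(Pow(Add(17, Mul(-1, 25)), 2), Mul(-1, -1398)) = Add(Pow(Add(17, -25), 2), 1398) = Add(Pow(-8, 2), 1398) = Add(64, 1398) = 1462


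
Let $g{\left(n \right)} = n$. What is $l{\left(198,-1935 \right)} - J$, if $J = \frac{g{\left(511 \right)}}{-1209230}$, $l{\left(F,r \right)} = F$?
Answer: $\frac{239428051}{1209230} \approx 198.0$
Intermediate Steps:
$J = - \frac{511}{1209230}$ ($J = \frac{511}{-1209230} = 511 \left(- \frac{1}{1209230}\right) = - \frac{511}{1209230} \approx -0.00042258$)
$l{\left(198,-1935 \right)} - J = 198 - - \frac{511}{1209230} = 198 + \frac{511}{1209230} = \frac{239428051}{1209230}$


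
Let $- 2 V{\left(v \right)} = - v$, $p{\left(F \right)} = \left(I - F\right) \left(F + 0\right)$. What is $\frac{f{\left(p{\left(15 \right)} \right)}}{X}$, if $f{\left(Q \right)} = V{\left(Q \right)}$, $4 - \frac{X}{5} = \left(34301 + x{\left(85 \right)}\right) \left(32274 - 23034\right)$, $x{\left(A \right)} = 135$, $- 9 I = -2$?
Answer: $\frac{133}{1909131816} \approx 6.9665 \cdot 10^{-8}$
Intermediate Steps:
$I = \frac{2}{9}$ ($I = \left(- \frac{1}{9}\right) \left(-2\right) = \frac{2}{9} \approx 0.22222$)
$p{\left(F \right)} = F \left(\frac{2}{9} - F\right)$ ($p{\left(F \right)} = \left(\frac{2}{9} - F\right) \left(F + 0\right) = \left(\frac{2}{9} - F\right) F = F \left(\frac{2}{9} - F\right)$)
$X = -1590943180$ ($X = 20 - 5 \left(34301 + 135\right) \left(32274 - 23034\right) = 20 - 5 \cdot 34436 \cdot 9240 = 20 - 1590943200 = -1590943180$)
$V{\left(v \right)} = \frac{v}{2}$ ($V{\left(v \right)} = - \frac{\left(-1\right) v}{2} = \frac{v}{2}$)
$f{\left(Q \right)} = \frac{Q}{2}$
$\frac{f{\left(p{\left(15 \right)} \right)}}{X} = \frac{\frac{1}{2} \cdot \frac{1}{9} \cdot 15 \left(2 - 135\right)}{-1590943180} = \frac{\frac{1}{9} \cdot 15 \left(2 - 135\right)}{2} \left(- \frac{1}{1590943180}\right) = \frac{\frac{1}{9} \cdot 15 \left(-133\right)}{2} \left(- \frac{1}{1590943180}\right) = \frac{1}{2} \left(- \frac{665}{3}\right) \left(- \frac{1}{1590943180}\right) = \left(- \frac{665}{6}\right) \left(- \frac{1}{1590943180}\right) = \frac{133}{1909131816}$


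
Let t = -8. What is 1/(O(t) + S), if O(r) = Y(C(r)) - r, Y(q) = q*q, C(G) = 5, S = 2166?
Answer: 1/2199 ≈ 0.00045475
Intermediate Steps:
Y(q) = q**2
O(r) = 25 - r (O(r) = 5**2 - r = 25 - r)
1/(O(t) + S) = 1/((25 - 1*(-8)) + 2166) = 1/((25 + 8) + 2166) = 1/(33 + 2166) = 1/2199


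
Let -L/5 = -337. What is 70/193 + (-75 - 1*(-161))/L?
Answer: 134548/325205 ≈ 0.41373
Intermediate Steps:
L = 1685 (L = -5*(-337) = 1685)
70/193 + (-75 - 1*(-161))/L = 70/193 + (-75 - 1*(-161))/1685 = 70*(1/193) + (-75 + 161)*(1/1685) = 70/193 + 86*(1/1685) = 70/193 + 86/1685 = 134548/325205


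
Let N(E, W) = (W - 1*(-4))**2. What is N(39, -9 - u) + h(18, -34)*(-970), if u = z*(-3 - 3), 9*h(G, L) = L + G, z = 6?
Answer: 24169/9 ≈ 2685.4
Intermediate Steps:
h(G, L) = G/9 + L/9 (h(G, L) = (L + G)/9 = (G + L)/9 = G/9 + L/9)
u = -36 (u = 6*(-3 - 3) = 6*(-6) = -36)
N(E, W) = (4 + W)**2 (N(E, W) = (W + 4)**2 = (4 + W)**2)
N(39, -9 - u) + h(18, -34)*(-970) = (4 + (-9 - 1*(-36)))**2 + ((1/9)*18 + (1/9)*(-34))*(-970) = (4 + (-9 + 36))**2 + (2 - 34/9)*(-970) = (4 + 27)**2 - 16/9*(-970) = 31**2 + 15520/9 = 961 + 15520/9 = 24169/9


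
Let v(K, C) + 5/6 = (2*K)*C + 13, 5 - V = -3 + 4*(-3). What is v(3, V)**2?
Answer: 628849/36 ≈ 17468.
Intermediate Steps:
V = 20 (V = 5 - (-3 + 4*(-3)) = 5 - (-3 - 12) = 5 - 1*(-15) = 5 + 15 = 20)
v(K, C) = 73/6 + 2*C*K (v(K, C) = -5/6 + ((2*K)*C + 13) = -5/6 + (2*C*K + 13) = -5/6 + (13 + 2*C*K) = 73/6 + 2*C*K)
v(3, V)**2 = (73/6 + 2*20*3)**2 = (73/6 + 120)**2 = (793/6)**2 = 628849/36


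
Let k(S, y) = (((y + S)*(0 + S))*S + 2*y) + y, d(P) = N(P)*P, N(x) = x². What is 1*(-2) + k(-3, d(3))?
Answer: 295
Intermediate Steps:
d(P) = P³ (d(P) = P²*P = P³)
k(S, y) = 3*y + S²*(S + y) (k(S, y) = (((S + y)*S)*S + 2*y) + y = ((S*(S + y))*S + 2*y) + y = (S²*(S + y) + 2*y) + y = (2*y + S²*(S + y)) + y = 3*y + S²*(S + y))
1*(-2) + k(-3, d(3)) = 1*(-2) + ((-3)³ + 3*3³ + 3³*(-3)²) = -2 + (-27 + 3*27 + 27*9) = -2 + (-27 + 81 + 243) = -2 + 297 = 295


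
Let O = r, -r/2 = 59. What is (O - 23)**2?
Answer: 19881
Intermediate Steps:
r = -118 (r = -2*59 = -118)
O = -118
(O - 23)**2 = (-118 - 23)**2 = (-141)**2 = 19881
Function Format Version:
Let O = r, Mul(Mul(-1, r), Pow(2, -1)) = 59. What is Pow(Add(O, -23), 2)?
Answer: 19881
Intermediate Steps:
r = -118 (r = Mul(-2, 59) = -118)
O = -118
Pow(Add(O, -23), 2) = Pow(Add(-118, -23), 2) = Pow(-141, 2) = 19881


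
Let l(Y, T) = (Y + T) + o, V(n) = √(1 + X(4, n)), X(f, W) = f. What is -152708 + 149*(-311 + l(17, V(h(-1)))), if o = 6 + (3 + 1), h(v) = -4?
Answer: -195024 + 149*√5 ≈ -1.9469e+5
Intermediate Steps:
o = 10 (o = 6 + 4 = 10)
V(n) = √5 (V(n) = √(1 + 4) = √5)
l(Y, T) = 10 + T + Y (l(Y, T) = (Y + T) + 10 = (T + Y) + 10 = 10 + T + Y)
-152708 + 149*(-311 + l(17, V(h(-1)))) = -152708 + 149*(-311 + (10 + √5 + 17)) = -152708 + 149*(-311 + (27 + √5)) = -152708 + 149*(-284 + √5) = -152708 + (-42316 + 149*√5) = -195024 + 149*√5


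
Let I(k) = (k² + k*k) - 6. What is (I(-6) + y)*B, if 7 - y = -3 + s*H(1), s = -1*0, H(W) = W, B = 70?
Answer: 5320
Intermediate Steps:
I(k) = -6 + 2*k² (I(k) = (k² + k²) - 6 = 2*k² - 6 = -6 + 2*k²)
s = 0
y = 10 (y = 7 - (-3 + 0*1) = 7 - (-3 + 0) = 7 - 1*(-3) = 7 + 3 = 10)
(I(-6) + y)*B = ((-6 + 2*(-6)²) + 10)*70 = ((-6 + 2*36) + 10)*70 = ((-6 + 72) + 10)*70 = (66 + 10)*70 = 76*70 = 5320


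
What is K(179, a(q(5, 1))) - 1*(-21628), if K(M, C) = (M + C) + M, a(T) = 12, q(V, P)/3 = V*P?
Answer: 21998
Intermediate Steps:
q(V, P) = 3*P*V (q(V, P) = 3*(V*P) = 3*(P*V) = 3*P*V)
K(M, C) = C + 2*M (K(M, C) = (C + M) + M = C + 2*M)
K(179, a(q(5, 1))) - 1*(-21628) = (12 + 2*179) - 1*(-21628) = (12 + 358) + 21628 = 370 + 21628 = 21998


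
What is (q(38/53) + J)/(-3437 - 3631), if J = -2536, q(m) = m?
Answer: 22395/62434 ≈ 0.35870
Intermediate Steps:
(q(38/53) + J)/(-3437 - 3631) = (38/53 - 2536)/(-3437 - 3631) = (38*(1/53) - 2536)/(-7068) = (38/53 - 2536)*(-1/7068) = -134370/53*(-1/7068) = 22395/62434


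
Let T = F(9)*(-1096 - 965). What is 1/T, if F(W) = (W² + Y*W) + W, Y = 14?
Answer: -1/445176 ≈ -2.2463e-6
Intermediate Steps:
F(W) = W² + 15*W (F(W) = (W² + 14*W) + W = W² + 15*W)
T = -445176 (T = (9*(15 + 9))*(-1096 - 965) = (9*24)*(-2061) = 216*(-2061) = -445176)
1/T = 1/(-445176) = -1/445176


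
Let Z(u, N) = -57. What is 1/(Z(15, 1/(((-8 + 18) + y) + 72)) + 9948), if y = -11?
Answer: 1/9891 ≈ 0.00010110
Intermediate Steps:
1/(Z(15, 1/(((-8 + 18) + y) + 72)) + 9948) = 1/(-57 + 9948) = 1/9891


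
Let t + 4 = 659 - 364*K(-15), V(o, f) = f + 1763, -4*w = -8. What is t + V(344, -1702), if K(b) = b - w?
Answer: 6904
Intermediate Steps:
w = 2 (w = -1/4*(-8) = 2)
K(b) = -2 + b (K(b) = b - 1*2 = b - 2 = -2 + b)
V(o, f) = 1763 + f
t = 6843 (t = -4 + (659 - 364*(-2 - 15)) = -4 + (659 - 364*(-17)) = -4 + (659 + 6188) = -4 + 6847 = 6843)
t + V(344, -1702) = 6843 + (1763 - 1702) = 6843 + 61 = 6904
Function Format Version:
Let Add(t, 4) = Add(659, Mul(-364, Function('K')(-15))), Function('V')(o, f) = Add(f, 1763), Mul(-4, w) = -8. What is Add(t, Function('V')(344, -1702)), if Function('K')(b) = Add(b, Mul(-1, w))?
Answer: 6904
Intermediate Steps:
w = 2 (w = Mul(Rational(-1, 4), -8) = 2)
Function('K')(b) = Add(-2, b) (Function('K')(b) = Add(b, Mul(-1, 2)) = Add(b, -2) = Add(-2, b))
Function('V')(o, f) = Add(1763, f)
t = 6843 (t = Add(-4, Add(659, Mul(-364, Add(-2, -15)))) = Add(-4, Add(659, Mul(-364, -17))) = Add(-4, Add(659, 6188)) = Add(-4, 6847) = 6843)
Add(t, Function('V')(344, -1702)) = Add(6843, Add(1763, -1702)) = Add(6843, 61) = 6904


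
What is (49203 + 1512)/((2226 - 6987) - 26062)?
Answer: -50715/30823 ≈ -1.6454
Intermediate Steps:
(49203 + 1512)/((2226 - 6987) - 26062) = 50715/(-4761 - 26062) = 50715/(-30823) = 50715*(-1/30823) = -50715/30823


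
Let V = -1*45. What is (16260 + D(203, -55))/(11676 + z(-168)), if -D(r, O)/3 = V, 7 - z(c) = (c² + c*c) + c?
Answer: -16395/44597 ≈ -0.36763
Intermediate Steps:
V = -45
z(c) = 7 - c - 2*c² (z(c) = 7 - ((c² + c*c) + c) = 7 - ((c² + c²) + c) = 7 - (2*c² + c) = 7 - (c + 2*c²) = 7 + (-c - 2*c²) = 7 - c - 2*c²)
D(r, O) = 135 (D(r, O) = -3*(-45) = 135)
(16260 + D(203, -55))/(11676 + z(-168)) = (16260 + 135)/(11676 + (7 - 1*(-168) - 2*(-168)²)) = 16395/(11676 + (7 + 168 - 2*28224)) = 16395/(11676 + (7 + 168 - 56448)) = 16395/(11676 - 56273) = 16395/(-44597) = 16395*(-1/44597) = -16395/44597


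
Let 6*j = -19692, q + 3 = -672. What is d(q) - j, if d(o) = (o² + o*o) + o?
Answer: 913857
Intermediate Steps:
q = -675 (q = -3 - 672 = -675)
j = -3282 (j = (⅙)*(-19692) = -3282)
d(o) = o + 2*o² (d(o) = (o² + o²) + o = 2*o² + o = o + 2*o²)
d(q) - j = -675*(1 + 2*(-675)) - 1*(-3282) = -675*(1 - 1350) + 3282 = -675*(-1349) + 3282 = 910575 + 3282 = 913857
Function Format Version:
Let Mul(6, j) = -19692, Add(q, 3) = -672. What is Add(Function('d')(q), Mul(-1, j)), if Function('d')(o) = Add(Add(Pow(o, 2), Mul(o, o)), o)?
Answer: 913857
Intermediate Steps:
q = -675 (q = Add(-3, -672) = -675)
j = -3282 (j = Mul(Rational(1, 6), -19692) = -3282)
Function('d')(o) = Add(o, Mul(2, Pow(o, 2))) (Function('d')(o) = Add(Add(Pow(o, 2), Pow(o, 2)), o) = Add(Mul(2, Pow(o, 2)), o) = Add(o, Mul(2, Pow(o, 2))))
Add(Function('d')(q), Mul(-1, j)) = Add(Mul(-675, Add(1, Mul(2, -675))), Mul(-1, -3282)) = Add(Mul(-675, Add(1, -1350)), 3282) = Add(Mul(-675, -1349), 3282) = Add(910575, 3282) = 913857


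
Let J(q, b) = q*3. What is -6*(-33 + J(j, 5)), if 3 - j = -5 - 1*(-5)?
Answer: 144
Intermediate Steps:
j = 3 (j = 3 - (-5 - 1*(-5)) = 3 - (-5 + 5) = 3 - 1*0 = 3 + 0 = 3)
J(q, b) = 3*q
-6*(-33 + J(j, 5)) = -6*(-33 + 3*3) = -6*(-33 + 9) = -6*(-24) = 144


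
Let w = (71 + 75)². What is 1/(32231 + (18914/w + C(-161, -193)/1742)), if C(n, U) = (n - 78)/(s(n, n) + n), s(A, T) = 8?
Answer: 710158527/22889750254648 ≈ 3.1025e-5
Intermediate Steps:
w = 21316 (w = 146² = 21316)
C(n, U) = (-78 + n)/(8 + n) (C(n, U) = (n - 78)/(8 + n) = (-78 + n)/(8 + n))
1/(32231 + (18914/w + C(-161, -193)/1742)) = 1/(32231 + (18914/21316 + ((-78 - 161)/(8 - 161))/1742)) = 1/(32231 + (18914*(1/21316) + (-239/(-153))*(1/1742))) = 1/(32231 + (9457/10658 - 1/153*(-239)*(1/1742))) = 1/(32231 + (9457/10658 + (239/153)*(1/1742))) = 1/(32231 + (9457/10658 + 239/266526)) = 1/(32231 + 630770911/710158527) = 1/(22889750254648/710158527) = 710158527/22889750254648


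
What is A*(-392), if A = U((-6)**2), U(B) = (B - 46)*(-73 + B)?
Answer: -145040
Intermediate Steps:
U(B) = (-73 + B)*(-46 + B) (U(B) = (-46 + B)*(-73 + B) = (-73 + B)*(-46 + B))
A = 370 (A = 3358 + ((-6)**2)**2 - 119*(-6)**2 = 3358 + 36**2 - 119*36 = 3358 + 1296 - 4284 = 370)
A*(-392) = 370*(-392) = -145040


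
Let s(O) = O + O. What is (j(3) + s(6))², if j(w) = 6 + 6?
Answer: 576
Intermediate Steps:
j(w) = 12
s(O) = 2*O
(j(3) + s(6))² = (12 + 2*6)² = (12 + 12)² = 24² = 576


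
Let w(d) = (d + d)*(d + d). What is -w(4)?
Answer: -64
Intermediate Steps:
w(d) = 4*d² (w(d) = (2*d)*(2*d) = 4*d²)
-w(4) = -4*4² = -4*16 = -1*64 = -64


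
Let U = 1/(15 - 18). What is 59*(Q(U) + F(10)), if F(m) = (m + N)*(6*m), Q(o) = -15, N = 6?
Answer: 55755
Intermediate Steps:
U = -⅓ (U = 1/(-3) = -⅓ ≈ -0.33333)
F(m) = 6*m*(6 + m) (F(m) = (m + 6)*(6*m) = (6 + m)*(6*m) = 6*m*(6 + m))
59*(Q(U) + F(10)) = 59*(-15 + 6*10*(6 + 10)) = 59*(-15 + 6*10*16) = 59*(-15 + 960) = 59*945 = 55755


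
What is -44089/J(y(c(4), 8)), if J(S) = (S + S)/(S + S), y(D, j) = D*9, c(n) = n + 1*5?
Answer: -44089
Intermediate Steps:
c(n) = 5 + n (c(n) = n + 5 = 5 + n)
y(D, j) = 9*D
J(S) = 1 (J(S) = (2*S)/((2*S)) = (2*S)*(1/(2*S)) = 1)
-44089/J(y(c(4), 8)) = -44089/1 = -44089*1 = -44089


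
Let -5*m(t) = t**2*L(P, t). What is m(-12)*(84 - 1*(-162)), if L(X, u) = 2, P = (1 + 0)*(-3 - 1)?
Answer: -70848/5 ≈ -14170.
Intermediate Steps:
P = -4 (P = 1*(-4) = -4)
m(t) = -2*t**2/5 (m(t) = -t**2*2/5 = -2*t**2/5)
m(-12)*(84 - 1*(-162)) = (-2/5*(-12)**2)*(84 - 1*(-162)) = (-2/5*144)*(84 + 162) = -288/5*246 = -70848/5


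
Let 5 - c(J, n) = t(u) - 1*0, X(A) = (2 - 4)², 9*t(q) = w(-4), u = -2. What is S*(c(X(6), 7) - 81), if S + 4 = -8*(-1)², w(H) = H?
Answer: 2720/3 ≈ 906.67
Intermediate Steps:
t(q) = -4/9 (t(q) = (⅑)*(-4) = -4/9)
S = -12 (S = -4 - 8*(-1)² = -4 - 8*1 = -4 - 8 = -12)
X(A) = 4 (X(A) = (-2)² = 4)
c(J, n) = 49/9 (c(J, n) = 5 - (-4/9 - 1*0) = 5 - (-4/9 + 0) = 5 - 1*(-4/9) = 5 + 4/9 = 49/9)
S*(c(X(6), 7) - 81) = -12*(49/9 - 81) = -12*(-680/9) = 2720/3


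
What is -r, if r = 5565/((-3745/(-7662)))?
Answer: -1218258/107 ≈ -11386.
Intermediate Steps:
r = 1218258/107 (r = 5565/((-3745*(-1/7662))) = 5565/(3745/7662) = 5565*(7662/3745) = 1218258/107 ≈ 11386.)
-r = -1*1218258/107 = -1218258/107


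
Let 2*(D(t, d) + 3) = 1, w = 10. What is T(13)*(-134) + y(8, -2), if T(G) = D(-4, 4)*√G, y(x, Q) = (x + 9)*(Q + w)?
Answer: 136 + 335*√13 ≈ 1343.9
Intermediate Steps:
D(t, d) = -5/2 (D(t, d) = -3 + (½)*1 = -3 + ½ = -5/2)
y(x, Q) = (9 + x)*(10 + Q) (y(x, Q) = (x + 9)*(Q + 10) = (9 + x)*(10 + Q))
T(G) = -5*√G/2
T(13)*(-134) + y(8, -2) = -5*√13/2*(-134) + (90 + 9*(-2) + 10*8 - 2*8) = 335*√13 + (90 - 18 + 80 - 16) = 335*√13 + 136 = 136 + 335*√13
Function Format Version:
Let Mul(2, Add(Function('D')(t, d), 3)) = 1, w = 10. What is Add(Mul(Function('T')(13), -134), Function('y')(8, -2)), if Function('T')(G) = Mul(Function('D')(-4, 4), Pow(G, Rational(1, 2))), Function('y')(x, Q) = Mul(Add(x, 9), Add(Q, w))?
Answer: Add(136, Mul(335, Pow(13, Rational(1, 2)))) ≈ 1343.9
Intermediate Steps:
Function('D')(t, d) = Rational(-5, 2) (Function('D')(t, d) = Add(-3, Mul(Rational(1, 2), 1)) = Add(-3, Rational(1, 2)) = Rational(-5, 2))
Function('y')(x, Q) = Mul(Add(9, x), Add(10, Q)) (Function('y')(x, Q) = Mul(Add(x, 9), Add(Q, 10)) = Mul(Add(9, x), Add(10, Q)))
Function('T')(G) = Mul(Rational(-5, 2), Pow(G, Rational(1, 2)))
Add(Mul(Function('T')(13), -134), Function('y')(8, -2)) = Add(Mul(Mul(Rational(-5, 2), Pow(13, Rational(1, 2))), -134), Add(90, Mul(9, -2), Mul(10, 8), Mul(-2, 8))) = Add(Mul(335, Pow(13, Rational(1, 2))), Add(90, -18, 80, -16)) = Add(Mul(335, Pow(13, Rational(1, 2))), 136) = Add(136, Mul(335, Pow(13, Rational(1, 2))))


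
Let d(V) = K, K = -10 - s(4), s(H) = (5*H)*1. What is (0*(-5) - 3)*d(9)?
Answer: 90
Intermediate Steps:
s(H) = 5*H
K = -30 (K = -10 - 5*4 = -10 - 1*20 = -10 - 20 = -30)
d(V) = -30
(0*(-5) - 3)*d(9) = (0*(-5) - 3)*(-30) = (0 - 3)*(-30) = -3*(-30) = 90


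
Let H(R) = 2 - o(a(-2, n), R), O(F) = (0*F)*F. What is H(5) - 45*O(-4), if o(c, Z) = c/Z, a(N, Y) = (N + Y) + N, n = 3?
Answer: 11/5 ≈ 2.2000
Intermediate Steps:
a(N, Y) = Y + 2*N
O(F) = 0 (O(F) = 0*F = 0)
H(R) = 2 + 1/R (H(R) = 2 - (3 + 2*(-2))/R = 2 - (3 - 4)/R = 2 - (-1)/R = 2 + 1/R)
H(5) - 45*O(-4) = (2 + 1/5) - 45*0 = (2 + 1/5) + 0 = 11/5 + 0 = 11/5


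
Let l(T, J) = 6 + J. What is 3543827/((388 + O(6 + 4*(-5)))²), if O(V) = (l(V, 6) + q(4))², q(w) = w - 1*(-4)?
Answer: 3543827/620944 ≈ 5.7072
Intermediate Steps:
q(w) = 4 + w (q(w) = w + 4 = 4 + w)
O(V) = 400 (O(V) = ((6 + 6) + (4 + 4))² = (12 + 8)² = 20² = 400)
3543827/((388 + O(6 + 4*(-5)))²) = 3543827/((388 + 400)²) = 3543827/(788²) = 3543827/620944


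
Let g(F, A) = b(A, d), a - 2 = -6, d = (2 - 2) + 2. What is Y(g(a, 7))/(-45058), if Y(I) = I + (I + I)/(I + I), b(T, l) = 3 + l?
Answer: -3/22529 ≈ -0.00013316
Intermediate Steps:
d = 2 (d = 0 + 2 = 2)
a = -4 (a = 2 - 6 = -4)
g(F, A) = 5 (g(F, A) = 3 + 2 = 5)
Y(I) = 1 + I (Y(I) = I + (2*I)/((2*I)) = I + (2*I)*(1/(2*I)) = I + 1 = 1 + I)
Y(g(a, 7))/(-45058) = (1 + 5)/(-45058) = 6*(-1/45058) = -3/22529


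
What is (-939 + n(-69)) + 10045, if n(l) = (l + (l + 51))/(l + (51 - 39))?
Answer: 173043/19 ≈ 9107.5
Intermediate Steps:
n(l) = (51 + 2*l)/(12 + l) (n(l) = (l + (51 + l))/(l + 12) = (51 + 2*l)/(12 + l))
(-939 + n(-69)) + 10045 = (-939 + (51 + 2*(-69))/(12 - 69)) + 10045 = (-939 + (51 - 138)/(-57)) + 10045 = (-939 - 1/57*(-87)) + 10045 = (-939 + 29/19) + 10045 = -17812/19 + 10045 = 173043/19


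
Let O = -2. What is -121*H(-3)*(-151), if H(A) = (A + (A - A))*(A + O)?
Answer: 274065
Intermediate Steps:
H(A) = A*(-2 + A) (H(A) = (A + (A - A))*(A - 2) = (A + 0)*(-2 + A) = A*(-2 + A))
-121*H(-3)*(-151) = -121*(-3*(-2 - 3))*(-151) = -121*(-3*(-5))*(-151) = -1815*(-151) = -121*(-2265) = 274065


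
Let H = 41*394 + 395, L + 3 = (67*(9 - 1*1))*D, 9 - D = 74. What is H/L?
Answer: -16549/34843 ≈ -0.47496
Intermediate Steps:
D = -65 (D = 9 - 1*74 = 9 - 74 = -65)
L = -34843 (L = -3 + (67*(9 - 1*1))*(-65) = -3 + (67*(9 - 1))*(-65) = -3 + (67*8)*(-65) = -3 + 536*(-65) = -3 - 34840 = -34843)
H = 16549 (H = 16154 + 395 = 16549)
H/L = 16549/(-34843) = 16549*(-1/34843) = -16549/34843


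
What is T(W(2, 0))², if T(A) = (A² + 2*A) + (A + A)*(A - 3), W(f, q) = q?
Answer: 0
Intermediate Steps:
T(A) = A² + 2*A + 2*A*(-3 + A) (T(A) = (A² + 2*A) + (2*A)*(-3 + A) = (A² + 2*A) + 2*A*(-3 + A) = A² + 2*A + 2*A*(-3 + A))
T(W(2, 0))² = (0*(-4 + 3*0))² = (0*(-4 + 0))² = (0*(-4))² = 0² = 0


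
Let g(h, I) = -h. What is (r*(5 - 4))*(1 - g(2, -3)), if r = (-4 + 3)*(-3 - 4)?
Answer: 21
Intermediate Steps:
r = 7 (r = -1*(-7) = 7)
(r*(5 - 4))*(1 - g(2, -3)) = (7*(5 - 4))*(1 - (-1)*2) = (7*1)*(1 - 1*(-2)) = 7*(1 + 2) = 7*3 = 21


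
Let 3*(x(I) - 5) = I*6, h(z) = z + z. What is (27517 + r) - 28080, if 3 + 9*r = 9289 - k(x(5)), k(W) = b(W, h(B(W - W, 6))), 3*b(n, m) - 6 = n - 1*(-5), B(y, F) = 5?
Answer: 12631/27 ≈ 467.81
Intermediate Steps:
h(z) = 2*z
x(I) = 5 + 2*I (x(I) = 5 + (I*6)/3 = 5 + (6*I)/3 = 5 + 2*I)
b(n, m) = 11/3 + n/3 (b(n, m) = 2 + (n - 1*(-5))/3 = 2 + (n + 5)/3 = 2 + (5 + n)/3 = 2 + (5/3 + n/3) = 11/3 + n/3)
k(W) = 11/3 + W/3
r = 27832/27 (r = -⅓ + (9289 - (11/3 + (5 + 2*5)/3))/9 = -⅓ + (9289 - (11/3 + (5 + 10)/3))/9 = -⅓ + (9289 - (11/3 + (⅓)*15))/9 = -⅓ + (9289 - (11/3 + 5))/9 = -⅓ + (9289 - 1*26/3)/9 = -⅓ + (9289 - 26/3)/9 = -⅓ + (⅑)*(27841/3) = -⅓ + 27841/27 = 27832/27 ≈ 1030.8)
(27517 + r) - 28080 = (27517 + 27832/27) - 28080 = 770791/27 - 28080 = 12631/27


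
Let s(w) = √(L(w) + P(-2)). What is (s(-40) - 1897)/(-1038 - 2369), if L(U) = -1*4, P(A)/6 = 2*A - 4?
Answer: 1897/3407 - 2*I*√13/3407 ≈ 0.5568 - 0.0021166*I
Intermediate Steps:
P(A) = -24 + 12*A (P(A) = 6*(2*A - 4) = 6*(-4 + 2*A) = -24 + 12*A)
L(U) = -4
s(w) = 2*I*√13 (s(w) = √(-4 + (-24 + 12*(-2))) = √(-4 + (-24 - 24)) = √(-4 - 48) = √(-52) = 2*I*√13)
(s(-40) - 1897)/(-1038 - 2369) = (2*I*√13 - 1897)/(-1038 - 2369) = (-1897 + 2*I*√13)/(-3407) = (-1897 + 2*I*√13)*(-1/3407) = 1897/3407 - 2*I*√13/3407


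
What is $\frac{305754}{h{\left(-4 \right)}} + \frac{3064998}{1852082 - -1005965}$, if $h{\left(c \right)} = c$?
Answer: $- \frac{436923521223}{5716094} \approx -76437.0$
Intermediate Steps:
$\frac{305754}{h{\left(-4 \right)}} + \frac{3064998}{1852082 - -1005965} = \frac{305754}{-4} + \frac{3064998}{1852082 - -1005965} = 305754 \left(- \frac{1}{4}\right) + \frac{3064998}{1852082 + 1005965} = - \frac{152877}{2} + \frac{3064998}{2858047} = - \frac{436923521223}{5716094}$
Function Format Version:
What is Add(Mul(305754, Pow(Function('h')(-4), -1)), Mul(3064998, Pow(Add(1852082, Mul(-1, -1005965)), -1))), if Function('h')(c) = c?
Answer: Rational(-436923521223, 5716094) ≈ -76437.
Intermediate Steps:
Add(Mul(305754, Pow(Function('h')(-4), -1)), Mul(3064998, Pow(Add(1852082, Mul(-1, -1005965)), -1))) = Add(Mul(305754, Pow(-4, -1)), Mul(3064998, Pow(Add(1852082, Mul(-1, -1005965)), -1))) = Add(Mul(305754, Rational(-1, 4)), Mul(3064998, Pow(Add(1852082, 1005965), -1))) = Add(Rational(-152877, 2), Mul(3064998, Pow(2858047, -1))) = Add(Rational(-152877, 2), Mul(3064998, Rational(1, 2858047))) = Add(Rational(-152877, 2), Rational(3064998, 2858047)) = Rational(-436923521223, 5716094)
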